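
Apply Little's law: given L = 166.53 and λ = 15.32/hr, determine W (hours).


Little's law: L = λW → W = L / λ
= 166.53 / 15.32
= 10.87 hours


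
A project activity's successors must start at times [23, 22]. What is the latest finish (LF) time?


LF = min of all successor start times
Successors start at: [23, 22]
LF = min(23, 22)
= 22


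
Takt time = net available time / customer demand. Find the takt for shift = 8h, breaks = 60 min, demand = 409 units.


Available = 8×60 - 60 = 420 min
Takt time = 420 / 409
= 1.03 min/unit


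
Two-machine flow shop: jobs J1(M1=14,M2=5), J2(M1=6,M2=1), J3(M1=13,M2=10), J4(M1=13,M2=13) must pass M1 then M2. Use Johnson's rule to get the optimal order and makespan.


Johnson's rule:
Group 1 (M1≤M2, sort by M1): ['J4']
Group 2 (M1>M2, sort desc M2): ['J3', 'J1', 'J2']
Sequence: J4 → J3 → J1 → J2
Makespan calculation:
  J4: M1 done=13, M2 done=26
  J3: M1 done=26, M2 done=36
  J1: M1 done=40, M2 done=45
  J2: M1 done=46, M2 done=47
= Sequence: J4 → J3 → J1 → J2, Makespan: 47


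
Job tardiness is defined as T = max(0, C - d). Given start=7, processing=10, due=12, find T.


Completion = start + processing = 7 + 10 = 17
Tardiness = max(0, C - d) = max(0, 17 - 12)
= max(0, 5)
= 5


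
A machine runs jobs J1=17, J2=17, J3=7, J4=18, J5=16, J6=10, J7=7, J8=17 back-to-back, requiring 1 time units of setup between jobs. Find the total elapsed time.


Makespan = Σ processing + (n-1) × setup
= (17 + 17 + 7 + 18 + 16 + 10 + 7 + 17) + (8-1)×1
= 109 + 7
= 116 time units


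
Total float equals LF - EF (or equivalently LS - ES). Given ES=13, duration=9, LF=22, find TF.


EF = ES + duration = 13 + 9 = 22
LS = LF - duration = 22 - 9 = 13
Total Float = LF - EF = 22 - 22
(or LS - ES = 13 - 13)
= 0


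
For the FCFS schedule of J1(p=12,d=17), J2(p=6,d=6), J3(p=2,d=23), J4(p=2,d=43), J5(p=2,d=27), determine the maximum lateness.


Lateness per job (L = C - d):
  J1: C=12, d=17, L=-5
  J2: C=18, d=6, L=12
  J3: C=20, d=23, L=-3
  J4: C=22, d=43, L=-21
  J5: C=24, d=27, L=-3
Lmax = max(-5, 12, -3, -21, -3)
= 12


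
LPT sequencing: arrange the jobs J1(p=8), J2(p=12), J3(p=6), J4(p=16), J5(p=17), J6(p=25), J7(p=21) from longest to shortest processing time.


LPT: sort by longest processing time first
  J6: p=25
  J7: p=21
  J5: p=17
  J4: p=16
  J2: p=12
  J1: p=8
  J3: p=6
Order: J6 → J7 → J5 → J4 → J2 → J1 → J3


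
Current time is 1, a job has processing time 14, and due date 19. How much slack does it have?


Slack = due - current_time - processing
= 19 - 1 - 14
= 4


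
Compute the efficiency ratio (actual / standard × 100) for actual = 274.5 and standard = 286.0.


Efficiency = (actual / standard) × 100
= (274.5 / 286.0) × 100
= 96.0%


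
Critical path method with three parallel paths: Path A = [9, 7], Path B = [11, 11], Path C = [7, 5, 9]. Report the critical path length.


Path A: 9 + 7 = 16
Path B: 11 + 11 = 22
Path C: 7 + 5 + 9 = 21
Critical path = longest = max(16, 22, 21)
= 22 (Path B)


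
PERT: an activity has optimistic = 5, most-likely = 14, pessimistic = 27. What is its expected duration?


te = (o + 4m + p) / 6
= (5 + 4×14 + 27) / 6
= (5 + 56 + 27) / 6
= 88 / 6
= 14.67


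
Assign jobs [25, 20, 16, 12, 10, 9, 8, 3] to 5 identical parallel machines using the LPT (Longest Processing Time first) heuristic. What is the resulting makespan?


Jobs (LPT sorted): [25, 20, 16, 12, 10, 9, 8, 3]
Machines: 5
  J=25 → Machine 1 (load: 0+25=25)
  J=20 → Machine 2 (load: 0+20=20)
  J=16 → Machine 3 (load: 0+16=16)
  J=12 → Machine 4 (load: 0+12=12)
  J=10 → Machine 5 (load: 0+10=10)
  J=9 → Machine 5 (load: 10+9=19)
  J=8 → Machine 4 (load: 12+8=20)
  J=3 → Machine 3 (load: 16+3=19)
Machine loads: [25, 20, 19, 20, 19]
Makespan = max = 25 time units


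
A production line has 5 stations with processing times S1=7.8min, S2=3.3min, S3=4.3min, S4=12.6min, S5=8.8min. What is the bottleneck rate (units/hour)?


Bottleneck = longest station time
Station times: [7.8, 3.3, 4.3, 12.6, 8.8]
Max = 12.6 min
Rate = 60 / 12.6
= 4.76 units/hour (bottleneck: 12.6min)


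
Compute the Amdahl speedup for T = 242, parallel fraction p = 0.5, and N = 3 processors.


Amdahl's law: T_p = T × ((1-p) + p/N)
= 242 × ((1-0.5) + 0.5/3)
= 242 × (0.50 + 0.1667)
= 242 × 0.6667
= 161.33
Speedup = 242/161.33
= 1.50×


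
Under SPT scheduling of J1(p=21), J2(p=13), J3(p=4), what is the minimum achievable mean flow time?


SPT order: J3 → J2 → J1
Completion times:
  J3: C=4
  J2: C=17
  J1: C=38
Sum = 59, n = 3
Mean flow = 59/3
= 19.67


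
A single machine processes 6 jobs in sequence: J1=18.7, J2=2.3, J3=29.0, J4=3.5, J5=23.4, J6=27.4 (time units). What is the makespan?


Sequential makespan: sum all processing times
= 18.7 + 2.3 + 29.0 + 3.5 + 23.4 + 27.4
= 104.3 time units


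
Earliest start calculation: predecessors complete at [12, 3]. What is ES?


ES = max of all predecessor completion times
Predecessors: [12, 3]
ES = max(12, 3)
= 12


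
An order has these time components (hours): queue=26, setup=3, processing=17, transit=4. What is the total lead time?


Lead time = queue + setup + processing + transit
= 26 + 3 + 17 + 4
= 50 hours


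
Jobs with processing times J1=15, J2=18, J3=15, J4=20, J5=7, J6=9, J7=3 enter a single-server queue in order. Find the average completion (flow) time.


Completion times:
  J1: completes at 15
  J2: completes at 33
  J3: completes at 48
  J4: completes at 68
  J5: completes at 75
  J6: completes at 84
  J7: completes at 87
Sum = 410
Average = 410/7
= 58.57


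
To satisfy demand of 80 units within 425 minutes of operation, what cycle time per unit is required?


Cycle time = available time / demand
= 425 / 80
= 5.31 min/unit


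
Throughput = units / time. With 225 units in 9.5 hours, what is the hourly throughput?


Throughput = units / time
= 225 / 9.5
= 23.7 units/hour


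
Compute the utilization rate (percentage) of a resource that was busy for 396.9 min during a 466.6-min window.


Utilization = busy / total × 100
= 396.9 / 466.6 × 100
= 85.1%


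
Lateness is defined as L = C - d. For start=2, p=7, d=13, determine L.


Completion = 2 + 7 = 9
Lateness = C - d = 9 - 13
= -4


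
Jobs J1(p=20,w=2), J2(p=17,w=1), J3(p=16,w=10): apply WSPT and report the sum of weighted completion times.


WSPT order (by p/w): J3 → J1 → J2
  J3: C=16, w·C=10×16=160
  J1: C=36, w·C=2×36=72
  J2: C=53, w·C=1×53=53
Σ w·C = 285
= 285


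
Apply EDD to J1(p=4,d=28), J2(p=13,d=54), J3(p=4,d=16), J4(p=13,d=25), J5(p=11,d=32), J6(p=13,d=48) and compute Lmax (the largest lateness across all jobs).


EDD order: J3 → J4 → J1 → J5 → J6 → J2
Completion and lateness:
  J3: C=4, d=16, L=4-16=-12
  J4: C=17, d=25, L=17-25=-8
  J1: C=21, d=28, L=21-28=-7
  J5: C=32, d=32, L=32-32=0
  J6: C=45, d=48, L=45-48=-3
  J2: C=58, d=54, L=58-54=4
Lmax = max(-12, -8, -7, 0, -3, 4)
= 4


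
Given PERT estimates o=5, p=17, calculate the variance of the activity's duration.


σ² = ((p - o) / 6)² = (p - o)² / 36
= (17 - 5)² / 36
= 12² / 36
= 144 / 36
= 4.0000


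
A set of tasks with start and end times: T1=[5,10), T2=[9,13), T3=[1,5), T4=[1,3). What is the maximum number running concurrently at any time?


Check each time point for overlaps:
  t=1: 2 tasks active (T3, T4)
Max concurrent = 2


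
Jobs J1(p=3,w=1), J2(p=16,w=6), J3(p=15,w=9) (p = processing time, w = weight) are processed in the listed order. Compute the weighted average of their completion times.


Completion times:
  J1: C=3, w×C=1×3=3
  J2: C=19, w×C=6×19=114
  J3: C=34, w×C=9×34=306
Sum w×C = 423
Sum w = 16
Weighted avg = 423/16
= 26.44


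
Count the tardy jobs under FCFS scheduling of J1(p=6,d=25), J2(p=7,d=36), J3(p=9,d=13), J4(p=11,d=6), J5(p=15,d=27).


Completion vs due date:
  J1: C=6, d=25 → on time
  J2: C=13, d=36 → on time
  J3: C=22, d=13 → TARDY
  J4: C=33, d=6 → TARDY
  J5: C=48, d=27 → TARDY
Tardy jobs: J3, J4, J5
Count = 3


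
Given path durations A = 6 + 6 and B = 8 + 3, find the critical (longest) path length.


Path A: 6 + 6 = 12
Path B: 8 + 3 = 11
Critical path = longest = max(12, 11)
= 12 (Path A)


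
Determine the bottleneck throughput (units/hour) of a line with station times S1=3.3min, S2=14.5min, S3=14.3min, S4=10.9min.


Bottleneck = longest station time
Station times: [3.3, 14.5, 14.3, 10.9]
Max = 14.5 min
Rate = 60 / 14.5
= 4.14 units/hour (bottleneck: 14.5min)


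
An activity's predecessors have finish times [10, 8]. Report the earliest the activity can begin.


ES = max of all predecessor completion times
Predecessors: [10, 8]
ES = max(10, 8)
= 10


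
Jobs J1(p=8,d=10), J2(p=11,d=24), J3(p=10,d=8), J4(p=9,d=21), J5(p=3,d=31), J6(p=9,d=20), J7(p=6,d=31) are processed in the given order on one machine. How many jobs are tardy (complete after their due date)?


Completion vs due date:
  J1: C=8, d=10 → on time
  J2: C=19, d=24 → on time
  J3: C=29, d=8 → TARDY
  J4: C=38, d=21 → TARDY
  J5: C=41, d=31 → TARDY
  J6: C=50, d=20 → TARDY
  J7: C=56, d=31 → TARDY
Tardy jobs: J3, J4, J5, J6, J7
Count = 5


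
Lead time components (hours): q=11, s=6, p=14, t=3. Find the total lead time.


Lead time = queue + setup + processing + transit
= 11 + 6 + 14 + 3
= 34 hours


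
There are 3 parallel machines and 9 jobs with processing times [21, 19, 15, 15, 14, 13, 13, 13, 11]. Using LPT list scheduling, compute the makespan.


Jobs (LPT sorted): [21, 19, 15, 15, 14, 13, 13, 13, 11]
Machines: 3
  J=21 → Machine 1 (load: 0+21=21)
  J=19 → Machine 2 (load: 0+19=19)
  J=15 → Machine 3 (load: 0+15=15)
  J=15 → Machine 3 (load: 15+15=30)
  J=14 → Machine 2 (load: 19+14=33)
  J=13 → Machine 1 (load: 21+13=34)
  J=13 → Machine 3 (load: 30+13=43)
  J=13 → Machine 2 (load: 33+13=46)
  J=11 → Machine 1 (load: 34+11=45)
Machine loads: [45, 46, 43]
Makespan = max = 46 time units


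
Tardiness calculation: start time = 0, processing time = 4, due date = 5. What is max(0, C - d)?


Completion = start + processing = 0 + 4 = 4
Tardiness = max(0, C - d) = max(0, 4 - 5)
= max(0, -1)
= 0


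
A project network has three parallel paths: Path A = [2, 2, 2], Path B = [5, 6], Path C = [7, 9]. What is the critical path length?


Path A: 2 + 2 + 2 = 6
Path B: 5 + 6 = 11
Path C: 7 + 9 = 16
Critical path = longest = max(6, 11, 16)
= 16 (Path C)


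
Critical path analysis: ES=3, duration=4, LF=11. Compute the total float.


EF = ES + duration = 3 + 4 = 7
LS = LF - duration = 11 - 4 = 7
Total Float = LF - EF = 11 - 7
(or LS - ES = 7 - 3)
= 4


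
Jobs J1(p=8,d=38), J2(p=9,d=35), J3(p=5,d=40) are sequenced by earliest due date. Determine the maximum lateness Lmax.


EDD order: J2 → J1 → J3
Completion and lateness:
  J2: C=9, d=35, L=9-35=-26
  J1: C=17, d=38, L=17-38=-21
  J3: C=22, d=40, L=22-40=-18
Lmax = max(-26, -21, -18)
= -18


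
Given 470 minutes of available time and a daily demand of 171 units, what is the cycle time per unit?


Cycle time = available time / demand
= 470 / 171
= 2.75 min/unit


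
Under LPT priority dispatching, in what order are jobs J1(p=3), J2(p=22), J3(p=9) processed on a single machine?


LPT: sort by longest processing time first
  J2: p=22
  J3: p=9
  J1: p=3
Order: J2 → J3 → J1


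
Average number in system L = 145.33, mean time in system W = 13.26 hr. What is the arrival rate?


Little's law: L = λW → λ = L / W
= 145.33 / 13.26
= 10.96 per hour


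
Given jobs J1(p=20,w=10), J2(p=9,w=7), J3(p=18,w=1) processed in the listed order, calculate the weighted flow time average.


Completion times:
  J1: C=20, w×C=10×20=200
  J2: C=29, w×C=7×29=203
  J3: C=47, w×C=1×47=47
Sum w×C = 450
Sum w = 18
Weighted avg = 450/18
= 25.00


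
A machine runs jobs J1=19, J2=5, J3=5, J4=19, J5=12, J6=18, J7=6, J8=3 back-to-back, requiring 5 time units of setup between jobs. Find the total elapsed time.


Makespan = Σ processing + (n-1) × setup
= (19 + 5 + 5 + 19 + 12 + 18 + 6 + 3) + (8-1)×5
= 87 + 35
= 122 time units


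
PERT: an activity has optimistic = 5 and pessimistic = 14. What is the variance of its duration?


σ² = ((p - o) / 6)² = (p - o)² / 36
= (14 - 5)² / 36
= 9² / 36
= 81 / 36
= 2.2500


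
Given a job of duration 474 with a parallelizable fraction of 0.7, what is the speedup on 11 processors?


Amdahl's law: T_p = T × ((1-p) + p/N)
= 474 × ((1-0.7) + 0.7/11)
= 474 × (0.30 + 0.0636)
= 474 × 0.3636
= 172.36
Speedup = 474/172.36
= 2.75×


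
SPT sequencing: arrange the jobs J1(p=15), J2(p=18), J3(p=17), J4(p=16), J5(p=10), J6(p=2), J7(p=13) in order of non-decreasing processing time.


SPT: sort by shortest processing time
  J6: p=2
  J5: p=10
  J7: p=13
  J1: p=15
  J4: p=16
  J3: p=17
  J2: p=18
Order: J6 → J5 → J7 → J1 → J4 → J3 → J2


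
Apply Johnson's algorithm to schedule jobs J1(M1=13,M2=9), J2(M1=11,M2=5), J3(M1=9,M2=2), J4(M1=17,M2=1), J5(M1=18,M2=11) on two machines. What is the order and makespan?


Johnson's rule:
Group 1 (M1≤M2, sort by M1): []
Group 2 (M1>M2, sort desc M2): ['J5', 'J1', 'J2', 'J3', 'J4']
Sequence: J5 → J1 → J2 → J3 → J4
Makespan calculation:
  J5: M1 done=18, M2 done=29
  J1: M1 done=31, M2 done=40
  J2: M1 done=42, M2 done=47
  J3: M1 done=51, M2 done=53
  J4: M1 done=68, M2 done=69
= Sequence: J5 → J1 → J2 → J3 → J4, Makespan: 69


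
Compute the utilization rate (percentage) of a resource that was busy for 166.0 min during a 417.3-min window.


Utilization = busy / total × 100
= 166.0 / 417.3 × 100
= 39.8%


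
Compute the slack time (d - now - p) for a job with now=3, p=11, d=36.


Slack = due - current_time - processing
= 36 - 3 - 11
= 22


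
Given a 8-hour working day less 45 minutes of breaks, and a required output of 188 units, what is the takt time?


Available = 8×60 - 45 = 435 min
Takt time = 435 / 188
= 2.31 min/unit


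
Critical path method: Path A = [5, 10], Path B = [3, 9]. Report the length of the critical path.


Path A: 5 + 10 = 15
Path B: 3 + 9 = 12
Critical path = longest = max(15, 12)
= 15 (Path A)


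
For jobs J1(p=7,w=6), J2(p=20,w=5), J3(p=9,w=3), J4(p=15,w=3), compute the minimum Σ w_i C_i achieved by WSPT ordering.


WSPT order (by p/w): J1 → J3 → J2 → J4
  J1: C=7, w·C=6×7=42
  J3: C=16, w·C=3×16=48
  J2: C=36, w·C=5×36=180
  J4: C=51, w·C=3×51=153
Σ w·C = 423
= 423


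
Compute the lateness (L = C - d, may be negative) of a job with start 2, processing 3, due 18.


Completion = 2 + 3 = 5
Lateness = C - d = 5 - 18
= -13


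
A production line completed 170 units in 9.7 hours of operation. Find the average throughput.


Throughput = units / time
= 170 / 9.7
= 17.5 units/hour


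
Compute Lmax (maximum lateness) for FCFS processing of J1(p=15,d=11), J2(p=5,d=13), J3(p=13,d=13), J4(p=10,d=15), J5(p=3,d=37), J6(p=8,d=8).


Lateness per job (L = C - d):
  J1: C=15, d=11, L=4
  J2: C=20, d=13, L=7
  J3: C=33, d=13, L=20
  J4: C=43, d=15, L=28
  J5: C=46, d=37, L=9
  J6: C=54, d=8, L=46
Lmax = max(4, 7, 20, 28, 9, 46)
= 46


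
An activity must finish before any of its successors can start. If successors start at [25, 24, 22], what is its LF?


LF = min of all successor start times
Successors start at: [25, 24, 22]
LF = min(25, 24, 22)
= 22


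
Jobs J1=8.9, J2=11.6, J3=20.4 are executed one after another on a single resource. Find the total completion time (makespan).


Sequential makespan: sum all processing times
= 8.9 + 11.6 + 20.4
= 40.9 time units


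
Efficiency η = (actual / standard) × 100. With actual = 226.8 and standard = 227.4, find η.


Efficiency = (actual / standard) × 100
= (226.8 / 227.4) × 100
= 99.7%


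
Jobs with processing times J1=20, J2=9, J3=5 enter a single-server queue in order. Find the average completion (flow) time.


Completion times:
  J1: completes at 20
  J2: completes at 29
  J3: completes at 34
Sum = 83
Average = 83/3
= 27.67


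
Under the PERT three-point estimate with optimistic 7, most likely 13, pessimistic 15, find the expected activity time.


te = (o + 4m + p) / 6
= (7 + 4×13 + 15) / 6
= (7 + 52 + 15) / 6
= 74 / 6
= 12.33


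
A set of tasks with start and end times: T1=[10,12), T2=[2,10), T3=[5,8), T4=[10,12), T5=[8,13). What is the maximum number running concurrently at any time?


Check each time point for overlaps:
  t=10: 3 tasks active (T1, T4, T5)
Max concurrent = 3


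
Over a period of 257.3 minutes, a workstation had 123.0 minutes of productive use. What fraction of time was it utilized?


Utilization = busy / total × 100
= 123.0 / 257.3 × 100
= 47.8%


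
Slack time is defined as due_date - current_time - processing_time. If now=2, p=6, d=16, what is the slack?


Slack = due - current_time - processing
= 16 - 2 - 6
= 8


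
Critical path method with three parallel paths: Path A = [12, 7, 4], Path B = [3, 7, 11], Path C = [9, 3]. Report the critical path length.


Path A: 12 + 7 + 4 = 23
Path B: 3 + 7 + 11 = 21
Path C: 9 + 3 = 12
Critical path = longest = max(23, 21, 12)
= 23 (Path A)


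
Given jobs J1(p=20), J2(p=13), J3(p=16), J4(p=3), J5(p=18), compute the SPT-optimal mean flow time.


SPT order: J4 → J2 → J3 → J5 → J1
Completion times:
  J4: C=3
  J2: C=16
  J3: C=32
  J5: C=50
  J1: C=70
Sum = 171, n = 5
Mean flow = 171/5
= 34.20


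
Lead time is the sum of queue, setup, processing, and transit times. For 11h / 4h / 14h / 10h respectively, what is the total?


Lead time = queue + setup + processing + transit
= 11 + 4 + 14 + 10
= 39 hours


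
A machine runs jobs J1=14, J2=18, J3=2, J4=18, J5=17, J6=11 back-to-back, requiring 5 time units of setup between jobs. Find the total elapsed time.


Makespan = Σ processing + (n-1) × setup
= (14 + 18 + 2 + 18 + 17 + 11) + (6-1)×5
= 80 + 25
= 105 time units


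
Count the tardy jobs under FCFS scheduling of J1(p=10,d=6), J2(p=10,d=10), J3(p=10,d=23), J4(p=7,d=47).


Completion vs due date:
  J1: C=10, d=6 → TARDY
  J2: C=20, d=10 → TARDY
  J3: C=30, d=23 → TARDY
  J4: C=37, d=47 → on time
Tardy jobs: J1, J2, J3
Count = 3


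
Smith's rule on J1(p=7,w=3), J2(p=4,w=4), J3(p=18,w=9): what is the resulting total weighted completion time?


WSPT order (by p/w): J2 → J3 → J1
  J2: C=4, w·C=4×4=16
  J3: C=22, w·C=9×22=198
  J1: C=29, w·C=3×29=87
Σ w·C = 301
= 301


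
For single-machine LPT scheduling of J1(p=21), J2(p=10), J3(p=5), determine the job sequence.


LPT: sort by longest processing time first
  J1: p=21
  J2: p=10
  J3: p=5
Order: J1 → J2 → J3


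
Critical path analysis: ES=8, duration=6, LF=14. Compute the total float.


EF = ES + duration = 8 + 6 = 14
LS = LF - duration = 14 - 6 = 8
Total Float = LF - EF = 14 - 14
(or LS - ES = 8 - 8)
= 0


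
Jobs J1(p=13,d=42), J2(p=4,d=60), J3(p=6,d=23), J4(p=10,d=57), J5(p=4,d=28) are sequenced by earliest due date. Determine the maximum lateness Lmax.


EDD order: J3 → J5 → J1 → J4 → J2
Completion and lateness:
  J3: C=6, d=23, L=6-23=-17
  J5: C=10, d=28, L=10-28=-18
  J1: C=23, d=42, L=23-42=-19
  J4: C=33, d=57, L=33-57=-24
  J2: C=37, d=60, L=37-60=-23
Lmax = max(-17, -18, -19, -24, -23)
= -17


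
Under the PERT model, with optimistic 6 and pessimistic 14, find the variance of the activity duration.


σ² = ((p - o) / 6)² = (p - o)² / 36
= (14 - 6)² / 36
= 8² / 36
= 64 / 36
= 1.7778


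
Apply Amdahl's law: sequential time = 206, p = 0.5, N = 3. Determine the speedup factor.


Amdahl's law: T_p = T × ((1-p) + p/N)
= 206 × ((1-0.5) + 0.5/3)
= 206 × (0.50 + 0.1667)
= 206 × 0.6667
= 137.33
Speedup = 206/137.33
= 1.50×


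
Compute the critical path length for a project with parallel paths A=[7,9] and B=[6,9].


Path A: 7 + 9 = 16
Path B: 6 + 9 = 15
Critical path = longest = max(16, 15)
= 16 (Path A)


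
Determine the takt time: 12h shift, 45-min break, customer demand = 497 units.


Available = 12×60 - 45 = 675 min
Takt time = 675 / 497
= 1.36 min/unit


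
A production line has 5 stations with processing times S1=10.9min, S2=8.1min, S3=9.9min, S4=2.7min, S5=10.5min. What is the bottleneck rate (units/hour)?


Bottleneck = longest station time
Station times: [10.9, 8.1, 9.9, 2.7, 10.5]
Max = 10.9 min
Rate = 60 / 10.9
= 5.50 units/hour (bottleneck: 10.9min)


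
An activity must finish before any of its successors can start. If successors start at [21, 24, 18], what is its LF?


LF = min of all successor start times
Successors start at: [21, 24, 18]
LF = min(21, 24, 18)
= 18


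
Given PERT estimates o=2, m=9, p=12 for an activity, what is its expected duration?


te = (o + 4m + p) / 6
= (2 + 4×9 + 12) / 6
= (2 + 36 + 12) / 6
= 50 / 6
= 8.33


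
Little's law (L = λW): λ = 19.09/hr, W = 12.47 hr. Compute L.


Little's law: L = λ × W
= 19.09 × 12.47
= 238.05


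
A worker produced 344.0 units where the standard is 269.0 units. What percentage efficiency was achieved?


Efficiency = (actual / standard) × 100
= (344.0 / 269.0) × 100
= 127.9%


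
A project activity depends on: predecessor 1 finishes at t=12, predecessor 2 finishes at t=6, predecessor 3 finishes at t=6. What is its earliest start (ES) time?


ES = max of all predecessor completion times
Predecessors: [12, 6, 6]
ES = max(12, 6, 6)
= 12


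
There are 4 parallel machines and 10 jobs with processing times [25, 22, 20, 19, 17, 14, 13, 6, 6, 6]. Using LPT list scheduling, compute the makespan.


Jobs (LPT sorted): [25, 22, 20, 19, 17, 14, 13, 6, 6, 6]
Machines: 4
  J=25 → Machine 1 (load: 0+25=25)
  J=22 → Machine 2 (load: 0+22=22)
  J=20 → Machine 3 (load: 0+20=20)
  J=19 → Machine 4 (load: 0+19=19)
  J=17 → Machine 4 (load: 19+17=36)
  J=14 → Machine 3 (load: 20+14=34)
  J=13 → Machine 2 (load: 22+13=35)
  J=6 → Machine 1 (load: 25+6=31)
  J=6 → Machine 1 (load: 31+6=37)
  J=6 → Machine 3 (load: 34+6=40)
Machine loads: [37, 35, 40, 36]
Makespan = max = 40 time units


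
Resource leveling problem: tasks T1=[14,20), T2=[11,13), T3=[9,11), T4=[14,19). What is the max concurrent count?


Check each time point for overlaps:
  t=14: 2 tasks active (T1, T4)
Max concurrent = 2


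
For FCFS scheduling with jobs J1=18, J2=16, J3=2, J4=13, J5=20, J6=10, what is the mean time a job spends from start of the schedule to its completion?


Completion times:
  J1: completes at 18
  J2: completes at 34
  J3: completes at 36
  J4: completes at 49
  J5: completes at 69
  J6: completes at 79
Sum = 285
Average = 285/6
= 47.50


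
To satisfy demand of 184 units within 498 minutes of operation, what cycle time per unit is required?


Cycle time = available time / demand
= 498 / 184
= 2.71 min/unit


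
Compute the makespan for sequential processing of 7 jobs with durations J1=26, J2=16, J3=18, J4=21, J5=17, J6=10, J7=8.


Sequential makespan: sum all processing times
= 26 + 16 + 18 + 21 + 17 + 10 + 8
= 116 time units


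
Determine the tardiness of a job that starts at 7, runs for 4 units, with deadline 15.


Completion = start + processing = 7 + 4 = 11
Tardiness = max(0, C - d) = max(0, 11 - 15)
= max(0, -4)
= 0


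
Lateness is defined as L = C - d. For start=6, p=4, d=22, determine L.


Completion = 6 + 4 = 10
Lateness = C - d = 10 - 22
= -12


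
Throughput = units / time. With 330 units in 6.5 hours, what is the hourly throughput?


Throughput = units / time
= 330 / 6.5
= 50.8 units/hour


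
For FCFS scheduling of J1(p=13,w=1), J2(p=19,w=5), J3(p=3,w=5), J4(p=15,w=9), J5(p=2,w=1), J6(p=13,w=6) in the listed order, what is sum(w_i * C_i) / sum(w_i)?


Completion times:
  J1: C=13, w×C=1×13=13
  J2: C=32, w×C=5×32=160
  J3: C=35, w×C=5×35=175
  J4: C=50, w×C=9×50=450
  J5: C=52, w×C=1×52=52
  J6: C=65, w×C=6×65=390
Sum w×C = 1240
Sum w = 27
Weighted avg = 1240/27
= 45.93


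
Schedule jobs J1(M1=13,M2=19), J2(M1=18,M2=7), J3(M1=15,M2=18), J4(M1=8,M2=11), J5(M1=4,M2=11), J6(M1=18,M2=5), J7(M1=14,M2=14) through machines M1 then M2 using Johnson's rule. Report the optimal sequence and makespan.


Johnson's rule:
Group 1 (M1≤M2, sort by M1): ['J5', 'J4', 'J1', 'J7', 'J3']
Group 2 (M1>M2, sort desc M2): ['J2', 'J6']
Sequence: J5 → J4 → J1 → J7 → J3 → J2 → J6
Makespan calculation:
  J5: M1 done=4, M2 done=15
  J4: M1 done=12, M2 done=26
  J1: M1 done=25, M2 done=45
  J7: M1 done=39, M2 done=59
  J3: M1 done=54, M2 done=77
  J2: M1 done=72, M2 done=84
  J6: M1 done=90, M2 done=95
= Sequence: J5 → J4 → J1 → J7 → J3 → J2 → J6, Makespan: 95


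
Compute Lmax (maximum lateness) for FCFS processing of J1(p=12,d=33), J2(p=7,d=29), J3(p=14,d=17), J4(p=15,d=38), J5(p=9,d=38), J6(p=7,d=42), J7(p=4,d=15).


Lateness per job (L = C - d):
  J1: C=12, d=33, L=-21
  J2: C=19, d=29, L=-10
  J3: C=33, d=17, L=16
  J4: C=48, d=38, L=10
  J5: C=57, d=38, L=19
  J6: C=64, d=42, L=22
  J7: C=68, d=15, L=53
Lmax = max(-21, -10, 16, 10, 19, 22, 53)
= 53


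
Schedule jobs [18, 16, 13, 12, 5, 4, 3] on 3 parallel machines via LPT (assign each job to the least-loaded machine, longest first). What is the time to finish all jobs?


Jobs (LPT sorted): [18, 16, 13, 12, 5, 4, 3]
Machines: 3
  J=18 → Machine 1 (load: 0+18=18)
  J=16 → Machine 2 (load: 0+16=16)
  J=13 → Machine 3 (load: 0+13=13)
  J=12 → Machine 3 (load: 13+12=25)
  J=5 → Machine 2 (load: 16+5=21)
  J=4 → Machine 1 (load: 18+4=22)
  J=3 → Machine 2 (load: 21+3=24)
Machine loads: [22, 24, 25]
Makespan = max = 25 time units


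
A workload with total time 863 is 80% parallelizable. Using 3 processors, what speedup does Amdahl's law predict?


Amdahl's law: T_p = T × ((1-p) + p/N)
= 863 × ((1-0.8) + 0.8/3)
= 863 × (0.20 + 0.2667)
= 863 × 0.4667
= 402.73
Speedup = 863/402.73
= 2.14×


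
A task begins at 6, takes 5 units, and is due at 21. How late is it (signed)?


Completion = 6 + 5 = 11
Lateness = C - d = 11 - 21
= -10


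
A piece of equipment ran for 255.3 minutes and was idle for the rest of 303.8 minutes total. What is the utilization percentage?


Utilization = busy / total × 100
= 255.3 / 303.8 × 100
= 84.0%


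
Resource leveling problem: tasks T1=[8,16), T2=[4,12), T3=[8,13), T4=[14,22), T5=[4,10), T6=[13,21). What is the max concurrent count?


Check each time point for overlaps:
  t=8: 4 tasks active (T1, T2, T3, T5)
Max concurrent = 4


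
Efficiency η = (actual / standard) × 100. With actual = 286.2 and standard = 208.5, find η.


Efficiency = (actual / standard) × 100
= (286.2 / 208.5) × 100
= 137.3%


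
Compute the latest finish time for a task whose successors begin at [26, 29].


LF = min of all successor start times
Successors start at: [26, 29]
LF = min(26, 29)
= 26


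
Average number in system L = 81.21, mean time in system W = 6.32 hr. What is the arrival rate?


Little's law: L = λW → λ = L / W
= 81.21 / 6.32
= 12.85 per hour


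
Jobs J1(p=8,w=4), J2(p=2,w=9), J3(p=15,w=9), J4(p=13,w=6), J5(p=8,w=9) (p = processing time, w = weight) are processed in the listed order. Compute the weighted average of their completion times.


Completion times:
  J1: C=8, w×C=4×8=32
  J2: C=10, w×C=9×10=90
  J3: C=25, w×C=9×25=225
  J4: C=38, w×C=6×38=228
  J5: C=46, w×C=9×46=414
Sum w×C = 989
Sum w = 37
Weighted avg = 989/37
= 26.73


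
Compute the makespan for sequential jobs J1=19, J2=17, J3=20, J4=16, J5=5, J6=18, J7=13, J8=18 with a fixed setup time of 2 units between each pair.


Makespan = Σ processing + (n-1) × setup
= (19 + 17 + 20 + 16 + 5 + 18 + 13 + 18) + (8-1)×2
= 126 + 14
= 140 time units


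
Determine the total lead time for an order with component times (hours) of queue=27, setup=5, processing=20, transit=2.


Lead time = queue + setup + processing + transit
= 27 + 5 + 20 + 2
= 54 hours


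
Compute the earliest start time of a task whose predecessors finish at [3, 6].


ES = max of all predecessor completion times
Predecessors: [3, 6]
ES = max(3, 6)
= 6


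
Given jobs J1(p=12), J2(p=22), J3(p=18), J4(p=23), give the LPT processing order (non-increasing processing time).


LPT: sort by longest processing time first
  J4: p=23
  J2: p=22
  J3: p=18
  J1: p=12
Order: J4 → J2 → J3 → J1


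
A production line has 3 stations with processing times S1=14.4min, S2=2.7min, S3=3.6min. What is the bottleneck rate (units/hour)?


Bottleneck = longest station time
Station times: [14.4, 2.7, 3.6]
Max = 14.4 min
Rate = 60 / 14.4
= 4.17 units/hour (bottleneck: 14.4min)


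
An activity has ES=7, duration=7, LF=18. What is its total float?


EF = ES + duration = 7 + 7 = 14
LS = LF - duration = 18 - 7 = 11
Total Float = LF - EF = 18 - 14
(or LS - ES = 11 - 7)
= 4


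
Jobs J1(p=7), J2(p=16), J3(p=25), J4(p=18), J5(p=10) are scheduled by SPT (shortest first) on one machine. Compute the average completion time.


SPT order: J1 → J5 → J2 → J4 → J3
Completion times:
  J1: C=7
  J5: C=17
  J2: C=33
  J4: C=51
  J3: C=76
Sum = 184, n = 5
Mean flow = 184/5
= 36.80


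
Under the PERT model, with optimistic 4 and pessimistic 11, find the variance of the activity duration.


σ² = ((p - o) / 6)² = (p - o)² / 36
= (11 - 4)² / 36
= 7² / 36
= 49 / 36
= 1.3611


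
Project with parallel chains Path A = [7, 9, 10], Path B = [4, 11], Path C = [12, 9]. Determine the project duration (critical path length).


Path A: 7 + 9 + 10 = 26
Path B: 4 + 11 = 15
Path C: 12 + 9 = 21
Critical path = longest = max(26, 15, 21)
= 26 (Path A)


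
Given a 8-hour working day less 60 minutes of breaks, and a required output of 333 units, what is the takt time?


Available = 8×60 - 60 = 420 min
Takt time = 420 / 333
= 1.26 min/unit


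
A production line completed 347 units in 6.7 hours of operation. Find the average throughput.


Throughput = units / time
= 347 / 6.7
= 51.8 units/hour


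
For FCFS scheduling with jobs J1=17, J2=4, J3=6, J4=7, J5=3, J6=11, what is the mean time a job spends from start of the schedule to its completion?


Completion times:
  J1: completes at 17
  J2: completes at 21
  J3: completes at 27
  J4: completes at 34
  J5: completes at 37
  J6: completes at 48
Sum = 184
Average = 184/6
= 30.67


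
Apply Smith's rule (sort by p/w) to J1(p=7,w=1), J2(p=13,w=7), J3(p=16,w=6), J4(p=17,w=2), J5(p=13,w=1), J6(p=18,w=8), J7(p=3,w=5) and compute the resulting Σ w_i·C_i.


WSPT order (by p/w): J7 → J2 → J6 → J3 → J1 → J4 → J5
  J7: C=3, w·C=5×3=15
  J2: C=16, w·C=7×16=112
  J6: C=34, w·C=8×34=272
  J3: C=50, w·C=6×50=300
  J1: C=57, w·C=1×57=57
  J4: C=74, w·C=2×74=148
  J5: C=87, w·C=1×87=87
Σ w·C = 991
= 991


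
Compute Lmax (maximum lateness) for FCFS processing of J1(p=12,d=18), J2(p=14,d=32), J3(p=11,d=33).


Lateness per job (L = C - d):
  J1: C=12, d=18, L=-6
  J2: C=26, d=32, L=-6
  J3: C=37, d=33, L=4
Lmax = max(-6, -6, 4)
= 4


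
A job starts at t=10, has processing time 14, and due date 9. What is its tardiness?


Completion = start + processing = 10 + 14 = 24
Tardiness = max(0, C - d) = max(0, 24 - 9)
= max(0, 15)
= 15


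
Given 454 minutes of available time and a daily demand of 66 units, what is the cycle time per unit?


Cycle time = available time / demand
= 454 / 66
= 6.88 min/unit


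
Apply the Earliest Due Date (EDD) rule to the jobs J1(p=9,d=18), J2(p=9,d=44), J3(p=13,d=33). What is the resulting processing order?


EDD: sort by earliest due date
  J1: d=18, p=9
  J3: d=33, p=13
  J2: d=44, p=9
Order: J1 → J3 → J2


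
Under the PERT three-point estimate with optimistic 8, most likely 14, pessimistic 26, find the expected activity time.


te = (o + 4m + p) / 6
= (8 + 4×14 + 26) / 6
= (8 + 56 + 26) / 6
= 90 / 6
= 15.00


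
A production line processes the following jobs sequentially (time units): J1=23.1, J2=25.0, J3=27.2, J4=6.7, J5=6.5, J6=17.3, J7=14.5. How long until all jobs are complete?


Sequential makespan: sum all processing times
= 23.1 + 25.0 + 27.2 + 6.7 + 6.5 + 17.3 + 14.5
= 120.3 time units


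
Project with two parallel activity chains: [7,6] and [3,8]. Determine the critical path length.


Path A: 7 + 6 = 13
Path B: 3 + 8 = 11
Critical path = longest = max(13, 11)
= 13 (Path A)


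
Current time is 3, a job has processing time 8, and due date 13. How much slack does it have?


Slack = due - current_time - processing
= 13 - 3 - 8
= 2


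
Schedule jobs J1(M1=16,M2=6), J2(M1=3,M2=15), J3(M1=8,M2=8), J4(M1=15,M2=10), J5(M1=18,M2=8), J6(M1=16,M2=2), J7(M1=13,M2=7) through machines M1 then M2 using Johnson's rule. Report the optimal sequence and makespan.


Johnson's rule:
Group 1 (M1≤M2, sort by M1): ['J2', 'J3']
Group 2 (M1>M2, sort desc M2): ['J4', 'J5', 'J7', 'J1', 'J6']
Sequence: J2 → J3 → J4 → J5 → J7 → J1 → J6
Makespan calculation:
  J2: M1 done=3, M2 done=18
  J3: M1 done=11, M2 done=26
  J4: M1 done=26, M2 done=36
  J5: M1 done=44, M2 done=52
  J7: M1 done=57, M2 done=64
  J1: M1 done=73, M2 done=79
  J6: M1 done=89, M2 done=91
= Sequence: J2 → J3 → J4 → J5 → J7 → J1 → J6, Makespan: 91


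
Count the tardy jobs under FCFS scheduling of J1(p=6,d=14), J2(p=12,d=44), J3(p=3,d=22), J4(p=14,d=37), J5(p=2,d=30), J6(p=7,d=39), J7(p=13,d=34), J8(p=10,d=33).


Completion vs due date:
  J1: C=6, d=14 → on time
  J2: C=18, d=44 → on time
  J3: C=21, d=22 → on time
  J4: C=35, d=37 → on time
  J5: C=37, d=30 → TARDY
  J6: C=44, d=39 → TARDY
  J7: C=57, d=34 → TARDY
  J8: C=67, d=33 → TARDY
Tardy jobs: J5, J6, J7, J8
Count = 4


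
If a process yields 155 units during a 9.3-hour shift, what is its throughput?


Throughput = units / time
= 155 / 9.3
= 16.7 units/hour


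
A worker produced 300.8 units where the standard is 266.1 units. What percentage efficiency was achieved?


Efficiency = (actual / standard) × 100
= (300.8 / 266.1) × 100
= 113.0%


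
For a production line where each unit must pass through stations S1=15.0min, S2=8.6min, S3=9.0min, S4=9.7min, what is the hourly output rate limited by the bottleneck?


Bottleneck = longest station time
Station times: [15.0, 8.6, 9.0, 9.7]
Max = 15.0 min
Rate = 60 / 15.0
= 4.00 units/hour (bottleneck: 15.0min)


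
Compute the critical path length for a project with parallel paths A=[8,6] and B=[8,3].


Path A: 8 + 6 = 14
Path B: 8 + 3 = 11
Critical path = longest = max(14, 11)
= 14 (Path A)


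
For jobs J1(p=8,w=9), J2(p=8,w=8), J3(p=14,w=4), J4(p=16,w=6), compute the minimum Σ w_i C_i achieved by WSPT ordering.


WSPT order (by p/w): J1 → J2 → J4 → J3
  J1: C=8, w·C=9×8=72
  J2: C=16, w·C=8×16=128
  J4: C=32, w·C=6×32=192
  J3: C=46, w·C=4×46=184
Σ w·C = 576
= 576


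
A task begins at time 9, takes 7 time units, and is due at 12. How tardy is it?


Completion = start + processing = 9 + 7 = 16
Tardiness = max(0, C - d) = max(0, 16 - 12)
= max(0, 4)
= 4


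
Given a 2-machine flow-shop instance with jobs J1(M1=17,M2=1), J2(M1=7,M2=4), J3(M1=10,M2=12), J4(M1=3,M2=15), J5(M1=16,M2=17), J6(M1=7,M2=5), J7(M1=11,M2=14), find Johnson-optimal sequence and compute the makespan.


Johnson's rule:
Group 1 (M1≤M2, sort by M1): ['J4', 'J3', 'J7', 'J5']
Group 2 (M1>M2, sort desc M2): ['J6', 'J2', 'J1']
Sequence: J4 → J3 → J7 → J5 → J6 → J2 → J1
Makespan calculation:
  J4: M1 done=3, M2 done=18
  J3: M1 done=13, M2 done=30
  J7: M1 done=24, M2 done=44
  J5: M1 done=40, M2 done=61
  J6: M1 done=47, M2 done=66
  J2: M1 done=54, M2 done=70
  J1: M1 done=71, M2 done=72
= Sequence: J4 → J3 → J7 → J5 → J6 → J2 → J1, Makespan: 72


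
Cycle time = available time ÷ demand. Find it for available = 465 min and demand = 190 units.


Cycle time = available time / demand
= 465 / 190
= 2.45 min/unit


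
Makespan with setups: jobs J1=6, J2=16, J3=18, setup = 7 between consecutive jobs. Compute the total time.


Makespan = Σ processing + (n-1) × setup
= (6 + 16 + 18) + (3-1)×7
= 40 + 14
= 54 time units


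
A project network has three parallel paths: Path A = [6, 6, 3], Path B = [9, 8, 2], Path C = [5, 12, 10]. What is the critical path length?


Path A: 6 + 6 + 3 = 15
Path B: 9 + 8 + 2 = 19
Path C: 5 + 12 + 10 = 27
Critical path = longest = max(15, 19, 27)
= 27 (Path C)


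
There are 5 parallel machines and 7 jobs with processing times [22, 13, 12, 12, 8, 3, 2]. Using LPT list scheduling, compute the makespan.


Jobs (LPT sorted): [22, 13, 12, 12, 8, 3, 2]
Machines: 5
  J=22 → Machine 1 (load: 0+22=22)
  J=13 → Machine 2 (load: 0+13=13)
  J=12 → Machine 3 (load: 0+12=12)
  J=12 → Machine 4 (load: 0+12=12)
  J=8 → Machine 5 (load: 0+8=8)
  J=3 → Machine 5 (load: 8+3=11)
  J=2 → Machine 5 (load: 11+2=13)
Machine loads: [22, 13, 12, 12, 13]
Makespan = max = 22 time units


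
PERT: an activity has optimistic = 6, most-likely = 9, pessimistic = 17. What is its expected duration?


te = (o + 4m + p) / 6
= (6 + 4×9 + 17) / 6
= (6 + 36 + 17) / 6
= 59 / 6
= 9.83


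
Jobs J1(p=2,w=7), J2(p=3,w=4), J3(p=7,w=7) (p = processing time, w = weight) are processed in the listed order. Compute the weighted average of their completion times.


Completion times:
  J1: C=2, w×C=7×2=14
  J2: C=5, w×C=4×5=20
  J3: C=12, w×C=7×12=84
Sum w×C = 118
Sum w = 18
Weighted avg = 118/18
= 6.56


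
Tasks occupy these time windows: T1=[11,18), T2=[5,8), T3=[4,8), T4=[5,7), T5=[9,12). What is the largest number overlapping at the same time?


Check each time point for overlaps:
  t=5: 3 tasks active (T2, T3, T4)
Max concurrent = 3


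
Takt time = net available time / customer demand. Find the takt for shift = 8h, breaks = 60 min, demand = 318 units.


Available = 8×60 - 60 = 420 min
Takt time = 420 / 318
= 1.32 min/unit


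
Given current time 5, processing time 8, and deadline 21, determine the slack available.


Slack = due - current_time - processing
= 21 - 5 - 8
= 8


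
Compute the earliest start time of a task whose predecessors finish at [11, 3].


ES = max of all predecessor completion times
Predecessors: [11, 3]
ES = max(11, 3)
= 11


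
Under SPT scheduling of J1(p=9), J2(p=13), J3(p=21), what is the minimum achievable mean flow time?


SPT order: J1 → J2 → J3
Completion times:
  J1: C=9
  J2: C=22
  J3: C=43
Sum = 74, n = 3
Mean flow = 74/3
= 24.67


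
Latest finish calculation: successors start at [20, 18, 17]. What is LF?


LF = min of all successor start times
Successors start at: [20, 18, 17]
LF = min(20, 18, 17)
= 17


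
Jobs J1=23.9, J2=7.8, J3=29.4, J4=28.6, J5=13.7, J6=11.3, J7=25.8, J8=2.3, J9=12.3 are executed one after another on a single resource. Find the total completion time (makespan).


Sequential makespan: sum all processing times
= 23.9 + 7.8 + 29.4 + 28.6 + 13.7 + 11.3 + 25.8 + 2.3 + 12.3
= 155.1 time units


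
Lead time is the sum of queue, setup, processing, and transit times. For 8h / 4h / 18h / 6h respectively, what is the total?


Lead time = queue + setup + processing + transit
= 8 + 4 + 18 + 6
= 36 hours


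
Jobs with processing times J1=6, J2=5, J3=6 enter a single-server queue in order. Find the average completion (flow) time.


Completion times:
  J1: completes at 6
  J2: completes at 11
  J3: completes at 17
Sum = 34
Average = 34/3
= 11.33


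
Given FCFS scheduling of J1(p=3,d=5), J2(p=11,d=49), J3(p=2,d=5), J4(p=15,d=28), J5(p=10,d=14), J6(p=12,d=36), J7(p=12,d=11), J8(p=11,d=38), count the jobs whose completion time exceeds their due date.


Completion vs due date:
  J1: C=3, d=5 → on time
  J2: C=14, d=49 → on time
  J3: C=16, d=5 → TARDY
  J4: C=31, d=28 → TARDY
  J5: C=41, d=14 → TARDY
  J6: C=53, d=36 → TARDY
  J7: C=65, d=11 → TARDY
  J8: C=76, d=38 → TARDY
Tardy jobs: J3, J4, J5, J6, J7, J8
Count = 6
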